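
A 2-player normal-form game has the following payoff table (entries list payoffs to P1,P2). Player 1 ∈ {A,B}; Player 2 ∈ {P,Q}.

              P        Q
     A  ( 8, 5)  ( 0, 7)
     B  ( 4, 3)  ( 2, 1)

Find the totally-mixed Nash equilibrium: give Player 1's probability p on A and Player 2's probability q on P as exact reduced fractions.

P1 mixes 1/2 on A; P2 mixes 1/3 on P

P1 indiff ⇒ q·8+(1-q)·0 = q·4+(1-q)·2 ⇒ q(4) = (1-q)(2) ⇒ q = 1/3
P2 indiff ⇒ p·5+(1-p)·3 = p·7+(1-p)·1 ⇒ p(-2) = (1-p)(-2) ⇒ p = 1/2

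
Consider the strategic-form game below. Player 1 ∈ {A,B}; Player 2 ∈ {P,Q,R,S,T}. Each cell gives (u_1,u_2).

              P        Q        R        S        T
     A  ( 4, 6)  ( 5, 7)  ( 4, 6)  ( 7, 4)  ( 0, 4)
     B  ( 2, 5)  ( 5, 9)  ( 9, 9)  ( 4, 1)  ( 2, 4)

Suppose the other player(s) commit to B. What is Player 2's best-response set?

u_2(P vs B) = 5
u_2(Q vs B) = 9
u_2(R vs B) = 9
u_2(S vs B) = 1
u_2(T vs B) = 4
max payoff 9 at {Q,R}

P2 best: {Q,R}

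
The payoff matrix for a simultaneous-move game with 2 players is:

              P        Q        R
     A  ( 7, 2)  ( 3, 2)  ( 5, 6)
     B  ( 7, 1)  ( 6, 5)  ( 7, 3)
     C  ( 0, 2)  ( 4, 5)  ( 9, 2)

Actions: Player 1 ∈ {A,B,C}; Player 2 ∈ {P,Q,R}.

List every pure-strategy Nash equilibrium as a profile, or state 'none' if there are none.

(A,P): not NE [P2→R gives 6>2]
(A,Q): not NE [P1→B gives 6>3; P2→R gives 6>2]
(A,R): not NE [P1→C gives 9>5]
(B,P): not NE [P2→Q gives 5>1]
(B,Q): NE
(B,R): not NE [P1→C gives 9>7; P2→Q gives 5>3]
(C,P): not NE [P1→B gives 7>0; P2→Q gives 5>2]
(C,Q): not NE [P1→B gives 6>4]
(C,R): not NE [P2→Q gives 5>2]

NE set: (B,Q)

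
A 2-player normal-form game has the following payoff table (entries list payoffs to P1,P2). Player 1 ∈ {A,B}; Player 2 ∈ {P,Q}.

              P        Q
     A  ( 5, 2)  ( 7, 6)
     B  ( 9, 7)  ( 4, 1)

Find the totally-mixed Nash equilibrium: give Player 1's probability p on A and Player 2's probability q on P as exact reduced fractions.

P1 mixes 3/5 on A; P2 mixes 3/7 on P

P1 indiff ⇒ q·5+(1-q)·7 = q·9+(1-q)·4 ⇒ q(-4) = (1-q)(-3) ⇒ q = 3/7
P2 indiff ⇒ p·2+(1-p)·7 = p·6+(1-p)·1 ⇒ p(-4) = (1-p)(-6) ⇒ p = 3/5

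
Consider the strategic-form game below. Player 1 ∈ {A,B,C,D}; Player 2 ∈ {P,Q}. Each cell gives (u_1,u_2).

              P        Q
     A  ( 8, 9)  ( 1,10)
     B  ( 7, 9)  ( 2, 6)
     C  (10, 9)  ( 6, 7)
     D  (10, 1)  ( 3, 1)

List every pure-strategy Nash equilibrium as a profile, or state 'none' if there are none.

(A,P): not NE [P1→D gives 10>8; P2→Q gives 10>9]
(A,Q): not NE [P1→C gives 6>1]
(B,P): not NE [P1→D gives 10>7]
(B,Q): not NE [P1→C gives 6>2; P2→P gives 9>6]
(C,P): NE
(C,Q): not NE [P2→P gives 9>7]
(D,P): NE
(D,Q): not NE [P1→C gives 6>3]

NE set: (C,P), (D,P)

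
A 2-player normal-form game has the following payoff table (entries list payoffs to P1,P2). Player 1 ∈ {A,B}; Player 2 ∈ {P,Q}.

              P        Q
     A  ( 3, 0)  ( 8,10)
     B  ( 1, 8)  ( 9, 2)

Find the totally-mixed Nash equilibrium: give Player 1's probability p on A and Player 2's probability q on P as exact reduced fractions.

(p,q) = (3/8, 1/3)

P1 indiff ⇒ q·3+(1-q)·8 = q·1+(1-q)·9 ⇒ q(2) = (1-q)(1) ⇒ q = 1/3
P2 indiff ⇒ p·0+(1-p)·8 = p·10+(1-p)·2 ⇒ p(-10) = (1-p)(-6) ⇒ p = 3/8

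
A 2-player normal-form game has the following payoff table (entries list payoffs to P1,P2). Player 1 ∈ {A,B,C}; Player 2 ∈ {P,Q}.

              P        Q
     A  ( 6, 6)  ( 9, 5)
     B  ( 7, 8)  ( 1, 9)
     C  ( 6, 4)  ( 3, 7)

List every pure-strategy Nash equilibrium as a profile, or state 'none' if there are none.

Equilibria: none

(A,P): not NE [P1→B gives 7>6]
(A,Q): not NE [P2→P gives 6>5]
(B,P): not NE [P2→Q gives 9>8]
(B,Q): not NE [P1→A gives 9>1]
(C,P): not NE [P1→B gives 7>6; P2→Q gives 7>4]
(C,Q): not NE [P1→A gives 9>3]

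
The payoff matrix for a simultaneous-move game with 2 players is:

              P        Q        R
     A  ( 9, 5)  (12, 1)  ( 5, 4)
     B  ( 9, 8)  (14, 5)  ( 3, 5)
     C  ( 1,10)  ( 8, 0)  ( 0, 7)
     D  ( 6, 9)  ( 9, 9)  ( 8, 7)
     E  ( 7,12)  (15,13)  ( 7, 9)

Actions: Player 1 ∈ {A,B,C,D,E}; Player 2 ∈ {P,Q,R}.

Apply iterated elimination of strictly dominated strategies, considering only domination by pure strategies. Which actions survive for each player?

P1 drop C (A beats it: P:9>1 Q:12>8 R:5>0)
P2 drop R (P beats it: A:5>4 B:8>5 D:9>7 E:12>9)
P1 drop D (A beats it: P:9>6 Q:12>9)
P1→{A,B,E} P2→{P,Q}

IESDS → P1:{A,B,E} P2:{P,Q}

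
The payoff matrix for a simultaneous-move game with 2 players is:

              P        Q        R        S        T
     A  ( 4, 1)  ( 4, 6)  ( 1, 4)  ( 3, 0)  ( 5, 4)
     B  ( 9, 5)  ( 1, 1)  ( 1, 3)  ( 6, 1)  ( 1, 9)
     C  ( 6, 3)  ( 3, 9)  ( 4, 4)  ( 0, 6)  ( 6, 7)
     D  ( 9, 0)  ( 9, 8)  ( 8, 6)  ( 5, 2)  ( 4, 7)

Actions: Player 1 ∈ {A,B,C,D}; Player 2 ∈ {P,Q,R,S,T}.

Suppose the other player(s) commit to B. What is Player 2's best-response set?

argmax u_2 = {T}

u_2(P vs B) = 5
u_2(Q vs B) = 1
u_2(R vs B) = 3
u_2(S vs B) = 1
u_2(T vs B) = 9
max payoff 9 at {T}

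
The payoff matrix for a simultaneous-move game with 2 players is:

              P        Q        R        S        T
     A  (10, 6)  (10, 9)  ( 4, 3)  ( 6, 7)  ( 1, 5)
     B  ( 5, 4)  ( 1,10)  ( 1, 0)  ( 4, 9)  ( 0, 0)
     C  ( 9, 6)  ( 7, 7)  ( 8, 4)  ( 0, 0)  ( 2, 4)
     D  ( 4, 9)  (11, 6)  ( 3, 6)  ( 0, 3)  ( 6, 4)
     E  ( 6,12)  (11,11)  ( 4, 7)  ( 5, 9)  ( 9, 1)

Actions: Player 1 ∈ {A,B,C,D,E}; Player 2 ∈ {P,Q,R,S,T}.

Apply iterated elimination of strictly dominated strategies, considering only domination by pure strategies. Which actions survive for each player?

Remaining: P1:{A,D,E} P2:{P,Q}

P1 drop B (A beats it: P:10>5 Q:10>1 R:4>1 S:6>4 T:1>0)
P2 drop R (P beats it: A:6>3 C:6>4 D:9>6 E:12>7)
P2 drop S (Q beats it: A:9>7 C:7>0 D:6>3 E:11>9)
P2 drop T (P beats it: A:6>5 C:6>4 D:9>4 E:12>1)
P1 drop C (A beats it: P:10>9 Q:10>7)
P1→{A,D,E} P2→{P,Q}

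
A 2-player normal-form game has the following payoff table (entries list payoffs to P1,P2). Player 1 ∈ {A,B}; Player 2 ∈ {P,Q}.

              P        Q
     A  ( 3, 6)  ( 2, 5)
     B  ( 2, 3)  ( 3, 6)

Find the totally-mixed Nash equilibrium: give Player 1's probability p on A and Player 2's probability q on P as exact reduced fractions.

P1 indiff ⇒ q·3+(1-q)·2 = q·2+(1-q)·3 ⇒ q(1) = (1-q)(1) ⇒ q = 1/2
P2 indiff ⇒ p·6+(1-p)·3 = p·5+(1-p)·6 ⇒ p(1) = (1-p)(3) ⇒ p = 3/4

(p,q) = (3/4, 1/2)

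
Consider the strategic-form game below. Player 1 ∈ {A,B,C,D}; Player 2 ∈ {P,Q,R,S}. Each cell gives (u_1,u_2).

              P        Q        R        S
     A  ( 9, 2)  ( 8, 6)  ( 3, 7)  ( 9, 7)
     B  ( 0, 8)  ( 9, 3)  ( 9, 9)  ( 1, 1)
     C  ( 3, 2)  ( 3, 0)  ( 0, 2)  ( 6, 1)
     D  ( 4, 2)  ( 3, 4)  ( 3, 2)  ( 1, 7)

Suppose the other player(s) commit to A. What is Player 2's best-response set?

BR_2 = {R,S}

u_2(P vs A) = 2
u_2(Q vs A) = 6
u_2(R vs A) = 7
u_2(S vs A) = 7
max payoff 7 at {R,S}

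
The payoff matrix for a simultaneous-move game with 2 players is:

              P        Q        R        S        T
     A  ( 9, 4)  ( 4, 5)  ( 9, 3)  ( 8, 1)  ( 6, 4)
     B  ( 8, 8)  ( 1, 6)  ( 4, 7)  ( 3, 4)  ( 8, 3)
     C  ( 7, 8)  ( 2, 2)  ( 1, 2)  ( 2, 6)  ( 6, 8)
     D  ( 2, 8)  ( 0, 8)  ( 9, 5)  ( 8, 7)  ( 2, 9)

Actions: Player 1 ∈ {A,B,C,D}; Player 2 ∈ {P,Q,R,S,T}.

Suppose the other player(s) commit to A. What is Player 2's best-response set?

argmax u_2 = {Q}

u_2(P vs A) = 4
u_2(Q vs A) = 5
u_2(R vs A) = 3
u_2(S vs A) = 1
u_2(T vs A) = 4
max payoff 5 at {Q}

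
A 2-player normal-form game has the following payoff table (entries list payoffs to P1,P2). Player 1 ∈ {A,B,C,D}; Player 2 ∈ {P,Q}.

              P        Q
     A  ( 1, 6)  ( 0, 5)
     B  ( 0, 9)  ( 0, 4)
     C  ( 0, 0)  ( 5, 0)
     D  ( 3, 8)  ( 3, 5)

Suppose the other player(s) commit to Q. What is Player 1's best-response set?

P1 best: {C}

u_1(A vs Q) = 0
u_1(B vs Q) = 0
u_1(C vs Q) = 5
u_1(D vs Q) = 3
max payoff 5 at {C}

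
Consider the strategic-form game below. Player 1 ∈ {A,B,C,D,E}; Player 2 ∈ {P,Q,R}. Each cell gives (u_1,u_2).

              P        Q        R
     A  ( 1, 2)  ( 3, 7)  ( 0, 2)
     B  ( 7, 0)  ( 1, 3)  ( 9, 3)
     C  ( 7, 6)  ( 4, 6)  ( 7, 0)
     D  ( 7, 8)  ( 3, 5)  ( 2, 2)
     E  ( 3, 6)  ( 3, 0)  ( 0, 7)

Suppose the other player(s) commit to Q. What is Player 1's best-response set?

u_1(A vs Q) = 3
u_1(B vs Q) = 1
u_1(C vs Q) = 4
u_1(D vs Q) = 3
u_1(E vs Q) = 3
max payoff 4 at {C}

BR_1 = {C}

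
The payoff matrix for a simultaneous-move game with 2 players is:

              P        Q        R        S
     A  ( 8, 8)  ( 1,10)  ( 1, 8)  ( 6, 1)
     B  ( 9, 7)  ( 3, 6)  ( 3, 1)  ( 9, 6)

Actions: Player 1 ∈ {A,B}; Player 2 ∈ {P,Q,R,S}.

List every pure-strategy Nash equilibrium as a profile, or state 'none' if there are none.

PSNE = {(B,P)}

(A,P): not NE [P1→B gives 9>8; P2→Q gives 10>8]
(A,Q): not NE [P1→B gives 3>1]
(A,R): not NE [P1→B gives 3>1; P2→Q gives 10>8]
(A,S): not NE [P1→B gives 9>6; P2→Q gives 10>1]
(B,P): NE
(B,Q): not NE [P2→P gives 7>6]
(B,R): not NE [P2→P gives 7>1]
(B,S): not NE [P2→P gives 7>6]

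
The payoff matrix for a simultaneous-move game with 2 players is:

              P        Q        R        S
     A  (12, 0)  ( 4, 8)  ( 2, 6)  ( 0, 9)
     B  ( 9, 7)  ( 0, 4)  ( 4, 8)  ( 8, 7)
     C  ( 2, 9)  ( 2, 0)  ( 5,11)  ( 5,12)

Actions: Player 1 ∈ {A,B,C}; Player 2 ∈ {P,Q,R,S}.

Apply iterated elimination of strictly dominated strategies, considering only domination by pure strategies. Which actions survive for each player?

Survivors P1:{B,C} P2:{R,S}

P2 drop P (R beats it: A:6>0 B:8>7 C:11>9)
P2 drop Q (S beats it: A:9>8 B:7>4 C:12>0)
P1 drop A (B beats it: R:4>2 S:8>0)
P1→{B,C} P2→{R,S}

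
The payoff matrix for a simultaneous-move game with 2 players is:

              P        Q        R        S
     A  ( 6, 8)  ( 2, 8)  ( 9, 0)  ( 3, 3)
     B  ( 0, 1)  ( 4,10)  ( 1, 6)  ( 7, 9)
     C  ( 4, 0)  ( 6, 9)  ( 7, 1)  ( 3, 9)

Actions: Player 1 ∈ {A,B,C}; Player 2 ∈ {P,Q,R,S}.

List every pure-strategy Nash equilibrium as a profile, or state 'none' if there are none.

Nash profiles: (A,P), (C,Q)

(A,P): NE
(A,Q): not NE [P1→C gives 6>2]
(A,R): not NE [P2→Q gives 8>0]
(A,S): not NE [P1→B gives 7>3; P2→Q gives 8>3]
(B,P): not NE [P1→A gives 6>0; P2→Q gives 10>1]
(B,Q): not NE [P1→C gives 6>4]
(B,R): not NE [P1→A gives 9>1; P2→Q gives 10>6]
(B,S): not NE [P2→Q gives 10>9]
(C,P): not NE [P1→A gives 6>4; P2→S gives 9>0]
(C,Q): NE
(C,R): not NE [P1→A gives 9>7; P2→S gives 9>1]
(C,S): not NE [P1→B gives 7>3]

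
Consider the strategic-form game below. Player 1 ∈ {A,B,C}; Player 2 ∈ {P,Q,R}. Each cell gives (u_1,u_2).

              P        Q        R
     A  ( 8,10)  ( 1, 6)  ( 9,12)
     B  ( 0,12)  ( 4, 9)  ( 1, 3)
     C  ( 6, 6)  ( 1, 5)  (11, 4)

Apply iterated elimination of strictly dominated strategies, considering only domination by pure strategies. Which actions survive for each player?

IESDS → P1:{A,C} P2:{P,R}

P2 drop Q (P beats it: A:10>6 B:12>9 C:6>5)
P1 drop B (A beats it: P:8>0 R:9>1)
P1→{A,C} P2→{P,R}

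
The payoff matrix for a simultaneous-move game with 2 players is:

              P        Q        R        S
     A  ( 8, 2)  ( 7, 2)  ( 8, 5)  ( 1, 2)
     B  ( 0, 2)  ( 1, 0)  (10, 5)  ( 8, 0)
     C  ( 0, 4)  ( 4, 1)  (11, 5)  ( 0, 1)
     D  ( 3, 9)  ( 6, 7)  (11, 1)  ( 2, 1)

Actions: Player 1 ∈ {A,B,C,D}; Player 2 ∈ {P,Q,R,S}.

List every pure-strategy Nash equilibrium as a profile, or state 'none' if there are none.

PSNE = {(C,R)}

(A,P): not NE [P2→R gives 5>2]
(A,Q): not NE [P2→R gives 5>2]
(A,R): not NE [P1→D gives 11>8]
(A,S): not NE [P1→B gives 8>1; P2→R gives 5>2]
(B,P): not NE [P1→A gives 8>0; P2→R gives 5>2]
(B,Q): not NE [P1→A gives 7>1; P2→R gives 5>0]
(B,R): not NE [P1→D gives 11>10]
(B,S): not NE [P2→R gives 5>0]
(C,P): not NE [P1→A gives 8>0; P2→R gives 5>4]
(C,Q): not NE [P1→A gives 7>4; P2→R gives 5>1]
(C,R): NE
(C,S): not NE [P1→B gives 8>0; P2→R gives 5>1]
(D,P): not NE [P1→A gives 8>3]
(D,Q): not NE [P1→A gives 7>6; P2→P gives 9>7]
(D,R): not NE [P2→P gives 9>1]
(D,S): not NE [P1→B gives 8>2; P2→P gives 9>1]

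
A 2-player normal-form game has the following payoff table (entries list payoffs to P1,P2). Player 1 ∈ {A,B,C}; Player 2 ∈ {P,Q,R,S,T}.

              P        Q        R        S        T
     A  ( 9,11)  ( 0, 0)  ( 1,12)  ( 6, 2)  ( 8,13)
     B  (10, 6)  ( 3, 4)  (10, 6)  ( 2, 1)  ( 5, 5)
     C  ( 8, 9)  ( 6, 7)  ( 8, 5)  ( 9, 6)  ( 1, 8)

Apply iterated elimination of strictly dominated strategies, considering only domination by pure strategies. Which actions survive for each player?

P2 drop Q (P beats it: A:11>0 B:6>4 C:9>7)
P2 drop S (P beats it: A:11>2 B:6>1 C:9>6)
P1 drop C (B beats it: P:10>8 R:10>8 T:5>1)
P1→{A,B} P2→{P,R,T}

IESDS → P1:{A,B} P2:{P,R,T}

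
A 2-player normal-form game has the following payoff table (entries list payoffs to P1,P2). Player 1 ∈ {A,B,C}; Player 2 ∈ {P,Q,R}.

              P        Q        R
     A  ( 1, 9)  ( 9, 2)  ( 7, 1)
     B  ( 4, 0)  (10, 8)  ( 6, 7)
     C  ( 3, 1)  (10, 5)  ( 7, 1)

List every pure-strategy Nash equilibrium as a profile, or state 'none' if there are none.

NE set: (B,Q), (C,Q)

(A,P): not NE [P1→B gives 4>1]
(A,Q): not NE [P1→C gives 10>9; P2→P gives 9>2]
(A,R): not NE [P2→P gives 9>1]
(B,P): not NE [P2→Q gives 8>0]
(B,Q): NE
(B,R): not NE [P1→C gives 7>6; P2→Q gives 8>7]
(C,P): not NE [P1→B gives 4>3; P2→Q gives 5>1]
(C,Q): NE
(C,R): not NE [P2→Q gives 5>1]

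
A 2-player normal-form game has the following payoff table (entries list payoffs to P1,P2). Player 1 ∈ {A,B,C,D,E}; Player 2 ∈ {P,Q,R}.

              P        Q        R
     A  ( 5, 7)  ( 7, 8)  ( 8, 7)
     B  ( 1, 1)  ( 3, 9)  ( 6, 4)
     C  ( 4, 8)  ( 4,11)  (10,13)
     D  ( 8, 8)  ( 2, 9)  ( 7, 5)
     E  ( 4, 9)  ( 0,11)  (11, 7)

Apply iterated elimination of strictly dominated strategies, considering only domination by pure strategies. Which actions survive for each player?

IESDS → P1:{A,C,E} P2:{Q,R}

P1 drop B (A beats it: P:5>1 Q:7>3 R:8>6)
P2 drop P (Q beats it: A:8>7 C:11>8 D:9>8 E:11>9)
P1 drop D (A beats it: Q:7>2 R:8>7)
P1→{A,C,E} P2→{Q,R}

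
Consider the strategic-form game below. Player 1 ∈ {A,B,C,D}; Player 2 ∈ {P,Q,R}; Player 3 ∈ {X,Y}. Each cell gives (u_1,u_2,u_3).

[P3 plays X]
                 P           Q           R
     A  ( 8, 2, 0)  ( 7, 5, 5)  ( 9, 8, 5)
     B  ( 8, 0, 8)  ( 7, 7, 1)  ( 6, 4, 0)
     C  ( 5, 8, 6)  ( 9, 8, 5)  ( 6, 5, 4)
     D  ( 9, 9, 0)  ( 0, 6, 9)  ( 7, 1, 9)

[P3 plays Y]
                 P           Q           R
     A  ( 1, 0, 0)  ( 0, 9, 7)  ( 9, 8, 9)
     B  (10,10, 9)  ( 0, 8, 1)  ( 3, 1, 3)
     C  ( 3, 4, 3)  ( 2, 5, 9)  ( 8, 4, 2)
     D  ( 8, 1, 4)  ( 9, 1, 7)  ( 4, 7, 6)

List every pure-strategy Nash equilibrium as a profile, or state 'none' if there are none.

Nash profiles: (B,P,Y)

(A,P,X): not NE [P1→D gives 9>8; P2→R gives 8>2]
(A,P,Y): not NE [P1→B gives 10>1; P2→Q gives 9>0]
(A,Q,X): not NE [P1→C gives 9>7; P2→R gives 8>5; P3→Y gives 7>5]
(A,Q,Y): not NE [P1→D gives 9>0]
(A,R,X): not NE [P3→Y gives 9>5]
(A,R,Y): not NE [P2→Q gives 9>8]
(B,P,X): not NE [P1→D gives 9>8; P2→Q gives 7>0; P3→Y gives 9>8]
(B,P,Y): NE
(B,Q,X): not NE [P1→C gives 9>7]
(B,Q,Y): not NE [P1→D gives 9>0; P2→P gives 10>8]
(B,R,X): not NE [P1→A gives 9>6; P2→Q gives 7>4; P3→Y gives 3>0]
(B,R,Y): not NE [P1→A gives 9>3; P2→P gives 10>1]
(C,P,X): not NE [P1→D gives 9>5]
(C,P,Y): not NE [P1→B gives 10>3; P2→Q gives 5>4; P3→X gives 6>3]
(C,Q,X): not NE [P3→Y gives 9>5]
(C,Q,Y): not NE [P1→D gives 9>2]
(C,R,X): not NE [P1→A gives 9>6; P2→Q gives 8>5]
(C,R,Y): not NE [P1→A gives 9>8; P2→Q gives 5>4; P3→X gives 4>2]
(D,P,X): not NE [P3→Y gives 4>0]
(D,P,Y): not NE [P1→B gives 10>8; P2→R gives 7>1]
(D,Q,X): not NE [P1→C gives 9>0; P2→P gives 9>6]
(D,Q,Y): not NE [P2→R gives 7>1; P3→X gives 9>7]
(D,R,X): not NE [P1→A gives 9>7; P2→P gives 9>1]
(D,R,Y): not NE [P1→A gives 9>4; P3→X gives 9>6]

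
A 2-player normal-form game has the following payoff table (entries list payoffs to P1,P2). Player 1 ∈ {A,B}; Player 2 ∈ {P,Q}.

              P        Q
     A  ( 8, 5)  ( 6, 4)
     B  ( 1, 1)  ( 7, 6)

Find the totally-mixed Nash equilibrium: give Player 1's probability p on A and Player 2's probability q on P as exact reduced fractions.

p=5/6, q=1/8

P1 indiff ⇒ q·8+(1-q)·6 = q·1+(1-q)·7 ⇒ q(7) = (1-q)(1) ⇒ q = 1/8
P2 indiff ⇒ p·5+(1-p)·1 = p·4+(1-p)·6 ⇒ p(1) = (1-p)(5) ⇒ p = 5/6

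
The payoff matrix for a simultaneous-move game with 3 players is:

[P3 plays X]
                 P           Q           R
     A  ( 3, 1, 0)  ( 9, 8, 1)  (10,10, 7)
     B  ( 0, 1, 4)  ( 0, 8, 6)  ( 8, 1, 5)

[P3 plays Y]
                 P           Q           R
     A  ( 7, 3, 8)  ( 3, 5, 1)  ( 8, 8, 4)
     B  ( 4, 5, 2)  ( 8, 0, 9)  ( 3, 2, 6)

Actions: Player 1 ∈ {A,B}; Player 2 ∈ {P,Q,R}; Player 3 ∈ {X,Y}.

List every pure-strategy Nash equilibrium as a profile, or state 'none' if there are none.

(A,P,X): not NE [P2→R gives 10>1; P3→Y gives 8>0]
(A,P,Y): not NE [P2→R gives 8>3]
(A,Q,X): not NE [P2→R gives 10>8]
(A,Q,Y): not NE [P1→B gives 8>3; P2→R gives 8>5]
(A,R,X): NE
(A,R,Y): not NE [P3→X gives 7>4]
(B,P,X): not NE [P1→A gives 3>0; P2→Q gives 8>1]
(B,P,Y): not NE [P1→A gives 7>4; P3→X gives 4>2]
(B,Q,X): not NE [P1→A gives 9>0; P3→Y gives 9>6]
(B,Q,Y): not NE [P2→P gives 5>0]
(B,R,X): not NE [P1→A gives 10>8; P2→Q gives 8>1; P3→Y gives 6>5]
(B,R,Y): not NE [P1→A gives 8>3; P2→P gives 5>2]

Nash profiles: (A,R,X)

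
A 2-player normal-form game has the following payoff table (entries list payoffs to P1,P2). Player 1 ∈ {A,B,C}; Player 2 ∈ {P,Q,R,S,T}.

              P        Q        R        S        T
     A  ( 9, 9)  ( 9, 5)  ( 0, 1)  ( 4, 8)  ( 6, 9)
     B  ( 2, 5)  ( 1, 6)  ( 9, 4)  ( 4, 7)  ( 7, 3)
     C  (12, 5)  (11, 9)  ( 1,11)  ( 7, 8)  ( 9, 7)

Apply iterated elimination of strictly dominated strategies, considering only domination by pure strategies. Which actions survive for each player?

Survivors P1:{B,C} P2:{Q,R,S}

P1 drop A (C beats it: P:12>9 Q:11>9 R:1>0 S:7>4 T:9>6)
P2 drop P (Q beats it: B:6>5 C:9>5)
P2 drop T (Q beats it: B:6>3 C:9>7)
P1→{B,C} P2→{Q,R,S}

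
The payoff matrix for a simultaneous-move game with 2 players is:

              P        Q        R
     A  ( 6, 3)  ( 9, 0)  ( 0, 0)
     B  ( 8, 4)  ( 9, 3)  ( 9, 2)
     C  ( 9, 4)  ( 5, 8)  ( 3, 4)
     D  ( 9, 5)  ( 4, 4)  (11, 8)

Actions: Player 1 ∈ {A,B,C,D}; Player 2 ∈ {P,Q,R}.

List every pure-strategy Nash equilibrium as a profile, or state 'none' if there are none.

(A,P): not NE [P1→D gives 9>6]
(A,Q): not NE [P2→P gives 3>0]
(A,R): not NE [P1→D gives 11>0; P2→P gives 3>0]
(B,P): not NE [P1→D gives 9>8]
(B,Q): not NE [P2→P gives 4>3]
(B,R): not NE [P1→D gives 11>9; P2→P gives 4>2]
(C,P): not NE [P2→Q gives 8>4]
(C,Q): not NE [P1→B gives 9>5]
(C,R): not NE [P1→D gives 11>3; P2→Q gives 8>4]
(D,P): not NE [P2→R gives 8>5]
(D,Q): not NE [P1→B gives 9>4; P2→R gives 8>4]
(D,R): NE

Nash profiles: (D,R)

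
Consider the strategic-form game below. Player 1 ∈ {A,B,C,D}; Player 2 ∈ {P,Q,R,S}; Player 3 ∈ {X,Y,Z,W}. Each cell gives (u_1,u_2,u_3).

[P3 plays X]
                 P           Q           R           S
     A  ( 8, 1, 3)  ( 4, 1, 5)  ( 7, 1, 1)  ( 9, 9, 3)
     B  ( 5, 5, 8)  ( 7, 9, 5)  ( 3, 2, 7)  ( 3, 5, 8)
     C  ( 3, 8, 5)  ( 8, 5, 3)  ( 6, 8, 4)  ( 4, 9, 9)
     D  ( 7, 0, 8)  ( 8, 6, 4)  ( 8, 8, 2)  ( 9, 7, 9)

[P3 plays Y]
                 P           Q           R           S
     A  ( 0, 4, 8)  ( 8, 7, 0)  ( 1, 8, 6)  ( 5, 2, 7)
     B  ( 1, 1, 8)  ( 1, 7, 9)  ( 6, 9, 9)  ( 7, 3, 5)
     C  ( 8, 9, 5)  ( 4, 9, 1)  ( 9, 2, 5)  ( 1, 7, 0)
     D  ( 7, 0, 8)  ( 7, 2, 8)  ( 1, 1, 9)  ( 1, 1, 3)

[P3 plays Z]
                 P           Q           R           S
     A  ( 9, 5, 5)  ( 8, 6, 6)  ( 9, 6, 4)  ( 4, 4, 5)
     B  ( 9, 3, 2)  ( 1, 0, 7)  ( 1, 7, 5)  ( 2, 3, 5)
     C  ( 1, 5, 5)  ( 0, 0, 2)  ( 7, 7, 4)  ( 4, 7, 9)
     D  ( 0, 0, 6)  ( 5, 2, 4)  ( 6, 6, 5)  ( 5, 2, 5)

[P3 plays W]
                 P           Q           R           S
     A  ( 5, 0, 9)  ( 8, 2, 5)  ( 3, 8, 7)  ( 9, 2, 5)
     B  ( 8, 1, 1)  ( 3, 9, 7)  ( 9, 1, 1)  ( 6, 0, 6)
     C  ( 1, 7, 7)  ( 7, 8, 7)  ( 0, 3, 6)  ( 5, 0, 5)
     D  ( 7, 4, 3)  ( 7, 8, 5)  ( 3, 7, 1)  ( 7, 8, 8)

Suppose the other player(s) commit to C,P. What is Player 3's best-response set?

argmax u_3 = {W}

u_3(X vs C,P) = 5
u_3(Y vs C,P) = 5
u_3(Z vs C,P) = 5
u_3(W vs C,P) = 7
max payoff 7 at {W}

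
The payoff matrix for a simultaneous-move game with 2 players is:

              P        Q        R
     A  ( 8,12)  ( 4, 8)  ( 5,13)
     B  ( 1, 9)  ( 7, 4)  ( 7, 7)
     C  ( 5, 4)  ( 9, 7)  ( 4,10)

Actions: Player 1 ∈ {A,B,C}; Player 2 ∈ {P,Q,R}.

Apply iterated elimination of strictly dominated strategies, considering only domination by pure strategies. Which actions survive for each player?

P2 drop Q (R beats it: A:13>8 B:7>4 C:10>7)
P1 drop C (A beats it: P:8>5 R:5>4)
P1→{A,B} P2→{P,R}

IESDS → P1:{A,B} P2:{P,R}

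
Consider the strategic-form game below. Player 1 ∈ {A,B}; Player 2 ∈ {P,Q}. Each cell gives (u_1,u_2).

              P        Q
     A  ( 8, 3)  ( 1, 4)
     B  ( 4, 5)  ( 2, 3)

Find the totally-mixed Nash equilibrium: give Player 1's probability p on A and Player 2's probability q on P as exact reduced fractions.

P1 indiff ⇒ q·8+(1-q)·1 = q·4+(1-q)·2 ⇒ q(4) = (1-q)(1) ⇒ q = 1/5
P2 indiff ⇒ p·3+(1-p)·5 = p·4+(1-p)·3 ⇒ p(-1) = (1-p)(-2) ⇒ p = 2/3

(p,q) = (2/3, 1/5)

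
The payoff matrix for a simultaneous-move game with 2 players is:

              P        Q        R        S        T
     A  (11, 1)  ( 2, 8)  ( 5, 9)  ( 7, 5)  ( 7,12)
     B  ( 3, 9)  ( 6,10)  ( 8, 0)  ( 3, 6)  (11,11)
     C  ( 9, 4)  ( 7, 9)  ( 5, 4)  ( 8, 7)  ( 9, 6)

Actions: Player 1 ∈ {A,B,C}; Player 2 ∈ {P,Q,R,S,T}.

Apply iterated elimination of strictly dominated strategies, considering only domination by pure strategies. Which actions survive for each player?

Survivors P1:{B,C} P2:{Q,T}

P2 drop P (Q beats it: A:8>1 B:10>9 C:9>4)
P2 drop R (T beats it: A:12>9 B:11>0 C:6>4)
P1 drop A (C beats it: Q:7>2 S:8>7 T:9>7)
P2 drop S (Q beats it: B:10>6 C:9>7)
P1→{B,C} P2→{Q,T}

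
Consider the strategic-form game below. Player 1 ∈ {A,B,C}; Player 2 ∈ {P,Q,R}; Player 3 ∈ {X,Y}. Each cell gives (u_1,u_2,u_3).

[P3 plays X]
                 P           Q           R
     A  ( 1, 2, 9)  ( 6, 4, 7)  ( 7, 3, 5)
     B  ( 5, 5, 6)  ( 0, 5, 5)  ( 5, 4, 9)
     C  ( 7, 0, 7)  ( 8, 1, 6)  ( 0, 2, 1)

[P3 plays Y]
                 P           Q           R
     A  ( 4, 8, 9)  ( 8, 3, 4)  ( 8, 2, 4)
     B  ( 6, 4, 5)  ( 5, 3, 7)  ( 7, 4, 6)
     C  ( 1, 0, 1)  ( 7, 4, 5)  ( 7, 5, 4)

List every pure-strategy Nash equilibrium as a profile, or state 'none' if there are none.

No pure NE.

(A,P,X): not NE [P1→C gives 7>1; P2→Q gives 4>2]
(A,P,Y): not NE [P1→B gives 6>4]
(A,Q,X): not NE [P1→C gives 8>6]
(A,Q,Y): not NE [P2→P gives 8>3; P3→X gives 7>4]
(A,R,X): not NE [P2→Q gives 4>3]
(A,R,Y): not NE [P2→P gives 8>2; P3→X gives 5>4]
(B,P,X): not NE [P1→C gives 7>5]
(B,P,Y): not NE [P3→X gives 6>5]
(B,Q,X): not NE [P1→C gives 8>0; P3→Y gives 7>5]
(B,Q,Y): not NE [P1→A gives 8>5; P2→R gives 4>3]
(B,R,X): not NE [P1→A gives 7>5; P2→Q gives 5>4]
(B,R,Y): not NE [P1→A gives 8>7; P3→X gives 9>6]
(C,P,X): not NE [P2→R gives 2>0]
(C,P,Y): not NE [P1→B gives 6>1; P2→R gives 5>0; P3→X gives 7>1]
(C,Q,X): not NE [P2→R gives 2>1]
(C,Q,Y): not NE [P1→A gives 8>7; P2→R gives 5>4; P3→X gives 6>5]
(C,R,X): not NE [P1→A gives 7>0; P3→Y gives 4>1]
(C,R,Y): not NE [P1→A gives 8>7]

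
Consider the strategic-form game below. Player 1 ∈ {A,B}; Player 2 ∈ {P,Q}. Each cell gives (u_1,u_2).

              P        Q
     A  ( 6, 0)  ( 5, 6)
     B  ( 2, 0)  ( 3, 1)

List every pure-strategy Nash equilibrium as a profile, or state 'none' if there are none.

PSNE = {(A,Q)}

(A,P): not NE [P2→Q gives 6>0]
(A,Q): NE
(B,P): not NE [P1→A gives 6>2; P2→Q gives 1>0]
(B,Q): not NE [P1→A gives 5>3]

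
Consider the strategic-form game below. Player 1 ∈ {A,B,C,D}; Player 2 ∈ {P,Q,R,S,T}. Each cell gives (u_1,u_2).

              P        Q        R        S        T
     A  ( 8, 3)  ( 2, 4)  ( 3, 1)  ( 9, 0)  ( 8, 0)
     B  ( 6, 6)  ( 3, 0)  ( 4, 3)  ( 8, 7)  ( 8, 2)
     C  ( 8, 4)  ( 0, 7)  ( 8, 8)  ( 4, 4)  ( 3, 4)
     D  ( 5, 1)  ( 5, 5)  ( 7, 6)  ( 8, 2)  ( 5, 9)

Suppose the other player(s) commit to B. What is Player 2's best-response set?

u_2(P vs B) = 6
u_2(Q vs B) = 0
u_2(R vs B) = 3
u_2(S vs B) = 7
u_2(T vs B) = 2
max payoff 7 at {S}

argmax u_2 = {S}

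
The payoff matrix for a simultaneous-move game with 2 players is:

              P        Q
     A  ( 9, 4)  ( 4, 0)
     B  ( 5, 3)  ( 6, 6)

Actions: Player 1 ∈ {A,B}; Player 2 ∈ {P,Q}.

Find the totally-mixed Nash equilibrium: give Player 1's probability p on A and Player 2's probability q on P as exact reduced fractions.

P1 mixes 3/7 on A; P2 mixes 1/3 on P

P1 indiff ⇒ q·9+(1-q)·4 = q·5+(1-q)·6 ⇒ q(4) = (1-q)(2) ⇒ q = 1/3
P2 indiff ⇒ p·4+(1-p)·3 = p·0+(1-p)·6 ⇒ p(4) = (1-p)(3) ⇒ p = 3/7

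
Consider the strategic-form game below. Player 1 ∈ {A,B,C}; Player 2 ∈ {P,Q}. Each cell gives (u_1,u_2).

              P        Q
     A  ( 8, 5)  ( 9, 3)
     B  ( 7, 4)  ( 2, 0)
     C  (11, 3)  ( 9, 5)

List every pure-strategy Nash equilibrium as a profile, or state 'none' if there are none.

(A,P): not NE [P1→C gives 11>8]
(A,Q): not NE [P2→P gives 5>3]
(B,P): not NE [P1→C gives 11>7]
(B,Q): not NE [P1→C gives 9>2; P2→P gives 4>0]
(C,P): not NE [P2→Q gives 5>3]
(C,Q): NE

NE set: (C,Q)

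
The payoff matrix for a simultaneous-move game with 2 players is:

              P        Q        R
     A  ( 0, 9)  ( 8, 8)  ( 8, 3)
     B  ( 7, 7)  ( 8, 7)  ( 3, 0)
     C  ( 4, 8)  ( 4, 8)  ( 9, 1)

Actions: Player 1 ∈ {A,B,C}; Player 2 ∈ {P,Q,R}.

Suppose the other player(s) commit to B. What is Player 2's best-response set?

P2 best: {P,Q}

u_2(P vs B) = 7
u_2(Q vs B) = 7
u_2(R vs B) = 0
max payoff 7 at {P,Q}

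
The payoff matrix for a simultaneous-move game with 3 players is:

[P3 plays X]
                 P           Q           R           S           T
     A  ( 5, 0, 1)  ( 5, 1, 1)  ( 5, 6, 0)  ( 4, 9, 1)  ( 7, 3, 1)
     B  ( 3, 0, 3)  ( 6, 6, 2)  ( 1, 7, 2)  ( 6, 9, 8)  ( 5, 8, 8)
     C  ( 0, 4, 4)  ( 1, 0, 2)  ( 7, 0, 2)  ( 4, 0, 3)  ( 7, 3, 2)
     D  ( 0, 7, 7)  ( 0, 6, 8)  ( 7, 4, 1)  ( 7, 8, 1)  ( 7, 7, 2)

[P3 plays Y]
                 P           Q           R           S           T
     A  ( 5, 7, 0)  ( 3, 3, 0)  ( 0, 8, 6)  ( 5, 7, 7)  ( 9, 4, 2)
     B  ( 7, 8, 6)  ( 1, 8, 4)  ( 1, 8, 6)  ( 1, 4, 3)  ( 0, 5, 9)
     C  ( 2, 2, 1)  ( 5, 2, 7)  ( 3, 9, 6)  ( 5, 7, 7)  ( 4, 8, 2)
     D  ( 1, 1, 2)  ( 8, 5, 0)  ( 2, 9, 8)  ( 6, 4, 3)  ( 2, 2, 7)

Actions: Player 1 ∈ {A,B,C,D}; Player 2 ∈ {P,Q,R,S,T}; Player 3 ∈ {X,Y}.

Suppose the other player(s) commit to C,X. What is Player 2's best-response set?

u_2(P vs C,X) = 4
u_2(Q vs C,X) = 0
u_2(R vs C,X) = 0
u_2(S vs C,X) = 0
u_2(T vs C,X) = 3
max payoff 4 at {P}

P2 best: {P}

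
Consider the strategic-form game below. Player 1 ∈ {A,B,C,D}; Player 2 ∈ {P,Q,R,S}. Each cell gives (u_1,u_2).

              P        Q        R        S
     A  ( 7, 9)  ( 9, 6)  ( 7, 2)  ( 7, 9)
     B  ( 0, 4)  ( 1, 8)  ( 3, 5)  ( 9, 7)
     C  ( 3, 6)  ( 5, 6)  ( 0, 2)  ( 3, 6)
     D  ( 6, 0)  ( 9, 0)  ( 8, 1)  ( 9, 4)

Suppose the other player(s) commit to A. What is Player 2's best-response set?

u_2(P vs A) = 9
u_2(Q vs A) = 6
u_2(R vs A) = 2
u_2(S vs A) = 9
max payoff 9 at {P,S}

P2 best: {P,S}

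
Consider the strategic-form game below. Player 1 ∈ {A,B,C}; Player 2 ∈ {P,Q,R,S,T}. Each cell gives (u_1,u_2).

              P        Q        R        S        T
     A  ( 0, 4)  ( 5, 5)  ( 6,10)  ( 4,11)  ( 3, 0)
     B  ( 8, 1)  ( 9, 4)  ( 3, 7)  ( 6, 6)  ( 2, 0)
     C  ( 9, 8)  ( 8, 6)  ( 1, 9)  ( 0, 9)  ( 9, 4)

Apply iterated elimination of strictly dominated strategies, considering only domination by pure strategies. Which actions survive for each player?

IESDS → P1:{A,B} P2:{R,S}

P2 drop P (R beats it: A:10>4 B:7>1 C:9>8)
P2 drop Q (R beats it: A:10>5 B:7>4 C:9>6)
P2 drop T (R beats it: A:10>0 B:7>0 C:9>4)
P1 drop C (A beats it: R:6>1 S:4>0)
P1→{A,B} P2→{R,S}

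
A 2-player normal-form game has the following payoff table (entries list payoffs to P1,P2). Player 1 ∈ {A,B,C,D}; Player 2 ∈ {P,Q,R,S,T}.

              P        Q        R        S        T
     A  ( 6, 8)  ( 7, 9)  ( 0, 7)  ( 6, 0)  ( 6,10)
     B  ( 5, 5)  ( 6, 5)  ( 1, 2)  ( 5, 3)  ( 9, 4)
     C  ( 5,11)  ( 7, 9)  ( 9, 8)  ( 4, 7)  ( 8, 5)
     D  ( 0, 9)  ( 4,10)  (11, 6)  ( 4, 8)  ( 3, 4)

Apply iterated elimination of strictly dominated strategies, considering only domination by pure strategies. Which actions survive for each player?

P2 drop R (P beats it: A:8>7 B:5>2 C:11>8 D:9>6)
P1 drop D (A beats it: P:6>0 Q:7>4 S:6>4 T:6>3)
P2 drop S (P beats it: A:8>0 B:5>3 C:11>7)
P1→{A,B,C} P2→{P,Q,T}

IESDS → P1:{A,B,C} P2:{P,Q,T}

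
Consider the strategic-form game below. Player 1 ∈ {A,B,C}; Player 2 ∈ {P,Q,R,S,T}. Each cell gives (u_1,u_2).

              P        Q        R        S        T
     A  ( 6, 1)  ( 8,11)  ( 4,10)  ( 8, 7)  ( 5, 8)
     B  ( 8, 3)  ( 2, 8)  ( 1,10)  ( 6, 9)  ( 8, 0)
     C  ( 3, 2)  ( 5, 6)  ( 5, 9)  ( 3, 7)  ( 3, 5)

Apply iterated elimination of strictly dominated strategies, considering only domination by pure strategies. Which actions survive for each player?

Survivors P1:{A,C} P2:{Q,R}

P2 drop P (Q beats it: A:11>1 B:8>3 C:6>2)
P2 drop S (R beats it: A:10>7 B:10>9 C:9>7)
P2 drop T (Q beats it: A:11>8 B:8>0 C:6>5)
P1 drop B (A beats it: Q:8>2 R:4>1)
P1→{A,C} P2→{Q,R}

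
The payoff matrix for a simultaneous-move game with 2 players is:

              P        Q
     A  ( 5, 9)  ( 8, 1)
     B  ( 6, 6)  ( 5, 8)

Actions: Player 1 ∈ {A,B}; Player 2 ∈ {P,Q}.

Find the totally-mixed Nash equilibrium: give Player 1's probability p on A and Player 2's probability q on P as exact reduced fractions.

P1 mixes 1/5 on A; P2 mixes 3/4 on P

P1 indiff ⇒ q·5+(1-q)·8 = q·6+(1-q)·5 ⇒ q(-1) = (1-q)(-3) ⇒ q = 3/4
P2 indiff ⇒ p·9+(1-p)·6 = p·1+(1-p)·8 ⇒ p(8) = (1-p)(2) ⇒ p = 1/5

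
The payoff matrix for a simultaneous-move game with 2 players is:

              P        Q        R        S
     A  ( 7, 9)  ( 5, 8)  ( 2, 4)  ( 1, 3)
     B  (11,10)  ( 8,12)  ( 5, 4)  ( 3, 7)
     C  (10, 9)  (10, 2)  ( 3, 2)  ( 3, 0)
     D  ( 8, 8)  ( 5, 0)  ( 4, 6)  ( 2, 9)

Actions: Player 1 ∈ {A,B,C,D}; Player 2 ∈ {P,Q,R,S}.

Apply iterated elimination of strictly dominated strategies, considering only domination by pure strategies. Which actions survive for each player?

P1 drop A (B beats it: P:11>7 Q:8>5 R:5>2 S:3>1)
P1 drop D (B beats it: P:11>8 Q:8>5 R:5>4 S:3>2)
P2 drop R (P beats it: B:10>4 C:9>2)
P2 drop S (P beats it: B:10>7 C:9>0)
P1→{B,C} P2→{P,Q}

Remaining: P1:{B,C} P2:{P,Q}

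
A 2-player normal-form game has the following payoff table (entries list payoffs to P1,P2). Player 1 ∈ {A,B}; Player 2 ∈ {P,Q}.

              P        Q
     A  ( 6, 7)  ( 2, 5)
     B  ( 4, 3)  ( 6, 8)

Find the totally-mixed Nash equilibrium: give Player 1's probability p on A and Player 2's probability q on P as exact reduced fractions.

P1 mixes 5/7 on A; P2 mixes 2/3 on P

P1 indiff ⇒ q·6+(1-q)·2 = q·4+(1-q)·6 ⇒ q(2) = (1-q)(4) ⇒ q = 2/3
P2 indiff ⇒ p·7+(1-p)·3 = p·5+(1-p)·8 ⇒ p(2) = (1-p)(5) ⇒ p = 5/7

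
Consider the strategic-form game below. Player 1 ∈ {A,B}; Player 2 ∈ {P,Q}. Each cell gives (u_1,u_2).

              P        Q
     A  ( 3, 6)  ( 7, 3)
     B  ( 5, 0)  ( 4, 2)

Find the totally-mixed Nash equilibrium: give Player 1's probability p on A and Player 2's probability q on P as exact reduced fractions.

P1 indiff ⇒ q·3+(1-q)·7 = q·5+(1-q)·4 ⇒ q(-2) = (1-q)(-3) ⇒ q = 3/5
P2 indiff ⇒ p·6+(1-p)·0 = p·3+(1-p)·2 ⇒ p(3) = (1-p)(2) ⇒ p = 2/5

P1 mixes 2/5 on A; P2 mixes 3/5 on P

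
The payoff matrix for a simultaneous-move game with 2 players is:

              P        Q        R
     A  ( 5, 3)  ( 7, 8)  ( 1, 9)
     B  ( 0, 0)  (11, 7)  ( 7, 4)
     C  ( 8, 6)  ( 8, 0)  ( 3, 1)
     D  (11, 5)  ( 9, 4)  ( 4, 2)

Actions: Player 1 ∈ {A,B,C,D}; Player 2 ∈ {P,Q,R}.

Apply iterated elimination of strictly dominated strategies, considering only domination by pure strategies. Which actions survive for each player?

IESDS → P1:{B,D} P2:{P,Q}

P1 drop A (C beats it: P:8>5 Q:8>7 R:3>1)
P1 drop C (D beats it: P:11>8 Q:9>8 R:4>3)
P2 drop R (Q beats it: B:7>4 D:4>2)
P1→{B,D} P2→{P,Q}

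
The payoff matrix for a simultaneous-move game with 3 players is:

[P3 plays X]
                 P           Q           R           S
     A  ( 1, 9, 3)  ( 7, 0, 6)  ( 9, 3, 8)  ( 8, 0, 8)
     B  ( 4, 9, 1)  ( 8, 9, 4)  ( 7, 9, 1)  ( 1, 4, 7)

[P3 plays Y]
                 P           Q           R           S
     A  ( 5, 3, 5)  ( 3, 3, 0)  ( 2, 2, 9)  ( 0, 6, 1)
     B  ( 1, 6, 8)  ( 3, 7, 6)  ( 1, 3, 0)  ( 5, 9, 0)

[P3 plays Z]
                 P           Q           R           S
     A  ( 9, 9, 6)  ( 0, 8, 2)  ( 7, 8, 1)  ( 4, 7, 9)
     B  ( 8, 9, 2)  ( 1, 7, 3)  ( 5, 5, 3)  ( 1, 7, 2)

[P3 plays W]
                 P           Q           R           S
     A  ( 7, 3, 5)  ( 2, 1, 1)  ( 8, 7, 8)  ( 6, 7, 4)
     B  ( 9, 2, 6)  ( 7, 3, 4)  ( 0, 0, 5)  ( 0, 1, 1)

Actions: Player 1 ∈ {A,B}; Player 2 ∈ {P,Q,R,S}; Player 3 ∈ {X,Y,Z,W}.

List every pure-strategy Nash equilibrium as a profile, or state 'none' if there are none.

Nash profiles: (A,P,Z)

(A,P,X): not NE [P1→B gives 4>1; P3→Z gives 6>3]
(A,P,Y): not NE [P2→S gives 6>3; P3→Z gives 6>5]
(A,P,Z): NE
(A,P,W): not NE [P1→B gives 9>7; P2→S gives 7>3; P3→Z gives 6>5]
(A,Q,X): not NE [P1→B gives 8>7; P2→P gives 9>0]
(A,Q,Y): not NE [P2→S gives 6>3; P3→X gives 6>0]
(A,Q,Z): not NE [P1→B gives 1>0; P2→P gives 9>8; P3→X gives 6>2]
(A,Q,W): not NE [P1→B gives 7>2; P2→S gives 7>1; P3→X gives 6>1]
(A,R,X): not NE [P2→P gives 9>3; P3→Y gives 9>8]
(A,R,Y): not NE [P2→S gives 6>2]
(A,R,Z): not NE [P2→P gives 9>8; P3→Y gives 9>1]
(A,R,W): not NE [P3→Y gives 9>8]
(A,S,X): not NE [P2→P gives 9>0; P3→Z gives 9>8]
(A,S,Y): not NE [P1→B gives 5>0; P3→Z gives 9>1]
(A,S,Z): not NE [P2→P gives 9>7]
(A,S,W): not NE [P3→Z gives 9>4]
(B,P,X): not NE [P3→Y gives 8>1]
(B,P,Y): not NE [P1→A gives 5>1; P2→S gives 9>6]
(B,P,Z): not NE [P1→A gives 9>8; P3→Y gives 8>2]
(B,P,W): not NE [P2→Q gives 3>2; P3→Y gives 8>6]
(B,Q,X): not NE [P3→Y gives 6>4]
(B,Q,Y): not NE [P2→S gives 9>7]
(B,Q,Z): not NE [P2→P gives 9>7; P3→Y gives 6>3]
(B,Q,W): not NE [P3→Y gives 6>4]
(B,R,X): not NE [P1→A gives 9>7; P3→W gives 5>1]
(B,R,Y): not NE [P1→A gives 2>1; P2→S gives 9>3; P3→W gives 5>0]
(B,R,Z): not NE [P1→A gives 7>5; P2→P gives 9>5; P3→W gives 5>3]
(B,R,W): not NE [P1→A gives 8>0; P2→Q gives 3>0]
(B,S,X): not NE [P1→A gives 8>1; P2→R gives 9>4]
(B,S,Y): not NE [P3→X gives 7>0]
(B,S,Z): not NE [P1→A gives 4>1; P2→P gives 9>7; P3→X gives 7>2]
(B,S,W): not NE [P1→A gives 6>0; P2→Q gives 3>1; P3→X gives 7>1]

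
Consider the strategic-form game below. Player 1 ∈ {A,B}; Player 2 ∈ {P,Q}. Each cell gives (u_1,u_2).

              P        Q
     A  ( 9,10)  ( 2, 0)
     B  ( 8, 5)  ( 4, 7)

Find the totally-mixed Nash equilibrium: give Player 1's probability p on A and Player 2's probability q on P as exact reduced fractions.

p=1/6, q=2/3

P1 indiff ⇒ q·9+(1-q)·2 = q·8+(1-q)·4 ⇒ q(1) = (1-q)(2) ⇒ q = 2/3
P2 indiff ⇒ p·10+(1-p)·5 = p·0+(1-p)·7 ⇒ p(10) = (1-p)(2) ⇒ p = 1/6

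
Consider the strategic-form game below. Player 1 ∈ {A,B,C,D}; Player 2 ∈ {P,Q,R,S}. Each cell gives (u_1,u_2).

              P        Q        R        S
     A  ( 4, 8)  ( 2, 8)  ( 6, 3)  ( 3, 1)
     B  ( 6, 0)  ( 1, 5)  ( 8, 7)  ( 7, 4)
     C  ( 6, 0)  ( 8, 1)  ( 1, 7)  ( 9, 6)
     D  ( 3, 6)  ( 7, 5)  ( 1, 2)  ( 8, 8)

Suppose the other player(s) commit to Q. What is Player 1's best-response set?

BR_1 = {C}

u_1(A vs Q) = 2
u_1(B vs Q) = 1
u_1(C vs Q) = 8
u_1(D vs Q) = 7
max payoff 8 at {C}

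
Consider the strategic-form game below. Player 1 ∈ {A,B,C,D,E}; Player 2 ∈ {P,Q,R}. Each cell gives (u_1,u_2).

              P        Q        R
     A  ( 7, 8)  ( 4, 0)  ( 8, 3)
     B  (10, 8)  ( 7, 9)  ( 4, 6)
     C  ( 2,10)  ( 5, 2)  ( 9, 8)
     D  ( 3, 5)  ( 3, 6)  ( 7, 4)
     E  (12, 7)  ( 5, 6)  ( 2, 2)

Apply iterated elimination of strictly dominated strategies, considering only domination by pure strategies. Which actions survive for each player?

IESDS → P1:{B,E} P2:{P,Q}

P1 drop D (A beats it: P:7>3 Q:4>3 R:8>7)
P2 drop R (P beats it: A:8>3 B:8>6 C:10>8 E:7>2)
P1 drop A (B beats it: P:10>7 Q:7>4)
P1 drop C (B beats it: P:10>2 Q:7>5)
P1→{B,E} P2→{P,Q}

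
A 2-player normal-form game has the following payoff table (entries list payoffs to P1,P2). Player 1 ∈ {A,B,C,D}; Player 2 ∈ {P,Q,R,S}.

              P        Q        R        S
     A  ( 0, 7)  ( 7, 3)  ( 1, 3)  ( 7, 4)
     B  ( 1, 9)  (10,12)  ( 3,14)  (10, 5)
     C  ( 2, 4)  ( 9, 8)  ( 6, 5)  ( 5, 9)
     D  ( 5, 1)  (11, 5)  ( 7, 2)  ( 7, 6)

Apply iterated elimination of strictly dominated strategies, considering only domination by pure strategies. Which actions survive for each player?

IESDS → P1:{B,D} P2:{Q,R,S}

P1 drop A (B beats it: P:1>0 Q:10>7 R:3>1 S:10>7)
P1 drop C (D beats it: P:5>2 Q:11>9 R:7>6 S:7>5)
P2 drop P (Q beats it: B:12>9 D:5>1)
P1→{B,D} P2→{Q,R,S}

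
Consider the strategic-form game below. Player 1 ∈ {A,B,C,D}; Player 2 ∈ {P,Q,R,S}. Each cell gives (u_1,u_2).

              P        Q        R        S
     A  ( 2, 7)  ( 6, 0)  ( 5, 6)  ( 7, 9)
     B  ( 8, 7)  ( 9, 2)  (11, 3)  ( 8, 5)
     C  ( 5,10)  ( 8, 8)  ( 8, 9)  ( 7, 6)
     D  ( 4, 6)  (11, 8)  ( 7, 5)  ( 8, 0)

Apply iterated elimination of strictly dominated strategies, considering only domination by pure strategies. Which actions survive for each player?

Remaining: P1:{B,D} P2:{P,Q}

P1 drop A (B beats it: P:8>2 Q:9>6 R:11>5 S:8>7)
P1 drop C (B beats it: P:8>5 Q:9>8 R:11>8 S:8>7)
P2 drop R (P beats it: B:7>3 D:6>5)
P2 drop S (P beats it: B:7>5 D:6>0)
P1→{B,D} P2→{P,Q}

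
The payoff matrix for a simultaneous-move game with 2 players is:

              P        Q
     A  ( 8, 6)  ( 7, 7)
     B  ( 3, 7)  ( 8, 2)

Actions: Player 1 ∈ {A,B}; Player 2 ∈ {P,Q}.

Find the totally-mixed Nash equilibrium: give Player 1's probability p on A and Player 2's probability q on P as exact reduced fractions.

P1 indiff ⇒ q·8+(1-q)·7 = q·3+(1-q)·8 ⇒ q(5) = (1-q)(1) ⇒ q = 1/6
P2 indiff ⇒ p·6+(1-p)·7 = p·7+(1-p)·2 ⇒ p(-1) = (1-p)(-5) ⇒ p = 5/6

P1 mixes 5/6 on A; P2 mixes 1/6 on P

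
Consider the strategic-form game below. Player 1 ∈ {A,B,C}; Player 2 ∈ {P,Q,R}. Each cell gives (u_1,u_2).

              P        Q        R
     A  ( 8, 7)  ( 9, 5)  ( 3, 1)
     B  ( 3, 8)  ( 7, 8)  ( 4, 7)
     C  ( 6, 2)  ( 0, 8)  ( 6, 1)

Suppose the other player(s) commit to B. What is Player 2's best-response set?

u_2(P vs B) = 8
u_2(Q vs B) = 8
u_2(R vs B) = 7
max payoff 8 at {P,Q}

BR_2 = {P,Q}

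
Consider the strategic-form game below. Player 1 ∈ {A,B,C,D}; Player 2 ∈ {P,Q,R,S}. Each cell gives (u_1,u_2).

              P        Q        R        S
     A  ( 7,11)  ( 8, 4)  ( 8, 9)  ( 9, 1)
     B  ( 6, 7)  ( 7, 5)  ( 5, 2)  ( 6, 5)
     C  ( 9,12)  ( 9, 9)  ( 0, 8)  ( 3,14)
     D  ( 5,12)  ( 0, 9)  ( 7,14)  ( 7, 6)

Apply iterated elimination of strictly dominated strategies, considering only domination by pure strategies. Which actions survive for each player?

P1 drop B (A beats it: P:7>6 Q:8>7 R:8>5 S:9>6)
P1 drop D (A beats it: P:7>5 Q:8>0 R:8>7 S:9>7)
P2 drop Q (P beats it: A:11>4 C:12>9)
P2 drop R (P beats it: A:11>9 C:12>8)
P1→{A,C} P2→{P,S}

Remaining: P1:{A,C} P2:{P,S}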